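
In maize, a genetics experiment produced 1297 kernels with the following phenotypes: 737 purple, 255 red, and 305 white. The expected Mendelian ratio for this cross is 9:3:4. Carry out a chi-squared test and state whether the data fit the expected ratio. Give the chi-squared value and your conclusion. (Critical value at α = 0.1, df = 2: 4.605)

1.792; consistent

Expected counts for N = 1297 under a 9:3:4 ratio (total parts = 16):
  purple: 1297 × 9/16 = 729.5625
  red: 1297 × 3/16 = 243.1875
  white: 1297 × 4/16 = 324.25
χ² = Σ (O − E)² / E
  purple: (737 − 729.5625)² / 729.5625 = 0.0758
  red: (255 − 243.1875)² / 243.1875 = 0.5738
  white: (305 − 324.25)² / 324.25 = 1.1428
χ² = 0.0758 + 0.5738 + 1.1428 = 1.7924 ≈ 1.792
Degrees of freedom = 3 − 1 = 2; critical value at α = 0.1 is 4.605.
Since 1.792 < 4.605, we fail to reject the null hypothesis — the data are consistent with the 9:3:4 ratio.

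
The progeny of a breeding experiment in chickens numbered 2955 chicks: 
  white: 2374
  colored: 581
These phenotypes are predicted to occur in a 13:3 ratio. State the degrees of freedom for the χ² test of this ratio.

1

A goodness-of-fit test with 2 phenotype classes has df = 2 − 1 = 1.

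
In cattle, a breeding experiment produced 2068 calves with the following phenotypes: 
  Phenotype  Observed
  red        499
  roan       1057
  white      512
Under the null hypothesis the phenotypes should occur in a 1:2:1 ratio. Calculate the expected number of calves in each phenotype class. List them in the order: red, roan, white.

Under the 1:2:1 hypothesis (Σ ratio = 4, N = 2068):
  red: 2068 × 1/4 = 517
  roan: 2068 × 2/4 = 1034
  white: 2068 × 1/4 = 517

517, 1034, 517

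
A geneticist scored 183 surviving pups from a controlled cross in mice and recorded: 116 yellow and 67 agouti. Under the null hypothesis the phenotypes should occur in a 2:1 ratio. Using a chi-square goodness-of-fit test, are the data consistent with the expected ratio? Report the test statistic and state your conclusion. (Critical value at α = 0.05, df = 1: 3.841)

0.885; consistent

Expected counts for N = 183 under a 2:1 ratio (total parts = 3):
  yellow: 183 × 2/3 = 122
  agouti: 183 × 1/3 = 61
χ² = Σ (O − E)² / E
  yellow: (116 − 122)² / 122 = 0.2951
  agouti: (67 − 61)² / 61 = 0.5902
χ² = 0.2951 + 0.5902 = 0.8853 ≈ 0.885
Degrees of freedom = 2 − 1 = 1; critical value at α = 0.05 is 3.841.
Since 0.885 < 3.841, we fail to reject the null hypothesis — the data are consistent with the 2:1 ratio.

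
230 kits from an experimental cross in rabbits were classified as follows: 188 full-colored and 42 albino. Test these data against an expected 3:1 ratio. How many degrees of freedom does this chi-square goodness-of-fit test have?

1

A goodness-of-fit test with 2 phenotype classes has df = 2 − 1 = 1.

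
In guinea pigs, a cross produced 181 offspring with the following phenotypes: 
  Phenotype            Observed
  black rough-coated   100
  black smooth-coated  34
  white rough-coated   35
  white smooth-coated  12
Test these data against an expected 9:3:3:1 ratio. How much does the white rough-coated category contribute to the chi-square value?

0.033

Expected counts for N = 181 under a 9:3:3:1 ratio (total parts = 16):
  black rough-coated: 181 × 9/16 = 101.8125
  black smooth-coated: 181 × 3/16 = 33.9375
  white rough-coated: 181 × 3/16 = 33.9375
  white smooth-coated: 181 × 1/16 = 11.3125
Contribution of white rough-coated: (35 − 33.9375)² / 33.9375 = 0.0333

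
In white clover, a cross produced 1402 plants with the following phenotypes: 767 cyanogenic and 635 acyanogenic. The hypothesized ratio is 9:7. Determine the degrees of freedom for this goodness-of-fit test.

A goodness-of-fit test with 2 phenotype classes has df = 2 − 1 = 1.

1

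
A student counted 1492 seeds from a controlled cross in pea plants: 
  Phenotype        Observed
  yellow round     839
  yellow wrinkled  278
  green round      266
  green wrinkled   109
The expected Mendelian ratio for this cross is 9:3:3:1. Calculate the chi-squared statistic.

The 9:3:3:1 ratio has 16 parts, so with N = 1492 the expected counts are:
  yellow round: 1492 × 9/16 = 839.25
  yellow wrinkled: 1492 × 3/16 = 279.75
  green round: 1492 × 3/16 = 279.75
  green wrinkled: 1492 × 1/16 = 93.25
χ² = Σ (O − E)² / E
  yellow round: (839 − 839.25)² / 839.25 = 0.0001
  yellow wrinkled: (278 − 279.75)² / 279.75 = 0.0109
  green round: (266 − 279.75)² / 279.75 = 0.6758
  green wrinkled: (109 − 93.25)² / 93.25 = 2.6602
χ² = 0.0001 + 0.0109 + 0.6758 + 2.6602 = 3.347

3.347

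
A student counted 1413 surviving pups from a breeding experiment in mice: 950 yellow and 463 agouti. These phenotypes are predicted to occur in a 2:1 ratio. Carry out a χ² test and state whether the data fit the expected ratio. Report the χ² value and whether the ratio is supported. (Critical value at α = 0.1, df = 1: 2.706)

Total ratio parts = 3. Expected numbers out of 1413:
  yellow: 1413 × 2/3 = 942
  agouti: 1413 × 1/3 = 471
χ² = Σ (O − E)² / E
  yellow: (950 − 942)² / 942 = 0.0679
  agouti: (463 − 471)² / 471 = 0.1359
χ² = 0.0679 + 0.1359 = 0.2038 ≈ 0.204
Degrees of freedom = 2 − 1 = 1; critical value at α = 0.1 is 2.706.
Since 0.204 < 2.706, we fail to reject the null hypothesis — the data are consistent with the 2:1 ratio.

0.204; consistent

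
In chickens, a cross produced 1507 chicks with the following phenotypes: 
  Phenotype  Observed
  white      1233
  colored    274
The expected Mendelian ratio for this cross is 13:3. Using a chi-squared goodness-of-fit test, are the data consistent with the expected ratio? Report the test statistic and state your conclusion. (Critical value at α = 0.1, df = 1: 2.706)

0.319; consistent

Under the 13:3 hypothesis (Σ ratio = 16, N = 1507):
  white: 1507 × 13/16 = 1224.4375
  colored: 1507 × 3/16 = 282.5625
χ² = Σ (O − E)² / E
  white: (1233 − 1224.4375)² / 1224.4375 = 0.0599
  colored: (274 − 282.5625)² / 282.5625 = 0.2595
χ² = 0.0599 + 0.2595 = 0.3194 ≈ 0.319
Degrees of freedom = 2 − 1 = 1; critical value at α = 0.1 is 2.706.
Since 0.319 < 2.706, we fail to reject the null hypothesis — the data are consistent with the 13:3 ratio.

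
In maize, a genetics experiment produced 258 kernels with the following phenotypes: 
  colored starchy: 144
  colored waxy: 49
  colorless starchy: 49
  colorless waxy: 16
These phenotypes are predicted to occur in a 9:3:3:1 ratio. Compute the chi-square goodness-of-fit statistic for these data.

The 9:3:3:1 ratio has 16 parts, so with N = 258 the expected counts are:
  colored starchy: 258 × 9/16 = 145.125
  colored waxy: 258 × 3/16 = 48.375
  colorless starchy: 258 × 3/16 = 48.375
  colorless waxy: 258 × 1/16 = 16.125
χ² = Σ (O − E)² / E
  colored starchy: (144 − 145.125)² / 145.125 = 0.0087
  colored waxy: (49 − 48.375)² / 48.375 = 0.0081
  colorless starchy: (49 − 48.375)² / 48.375 = 0.0081
  colorless waxy: (16 − 16.125)² / 16.125 = 0.0010
χ² = 0.0087 + 0.0081 + 0.0081 + 0.0010 = 0.0259 ≈ 0.026

0.026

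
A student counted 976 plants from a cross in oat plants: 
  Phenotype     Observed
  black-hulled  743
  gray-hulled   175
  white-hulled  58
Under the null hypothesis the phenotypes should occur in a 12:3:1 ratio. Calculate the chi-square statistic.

The 12:3:1 ratio has 16 parts, so with N = 976 the expected counts are:
  black-hulled: 976 × 12/16 = 732
  gray-hulled: 976 × 3/16 = 183
  white-hulled: 976 × 1/16 = 61
χ² = Σ (O − E)² / E
  black-hulled: (743 − 732)² / 732 = 0.1653
  gray-hulled: (175 − 183)² / 183 = 0.3497
  white-hulled: (58 − 61)² / 61 = 0.1475
χ² = 0.1653 + 0.3497 + 0.1475 = 0.6625 ≈ 0.663

0.663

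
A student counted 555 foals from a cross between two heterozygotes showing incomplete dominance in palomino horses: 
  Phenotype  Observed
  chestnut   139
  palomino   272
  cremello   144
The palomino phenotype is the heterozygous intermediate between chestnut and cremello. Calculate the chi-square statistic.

0.308

With incomplete dominance, a heterozygote × heterozygote cross gives a 1:2:1 phenotypic ratio.
Under the 1:2:1 hypothesis (Σ ratio = 4, N = 555):
  chestnut: 555 × 1/4 = 138.75
  palomino: 555 × 2/4 = 277.5
  cremello: 555 × 1/4 = 138.75
χ² = Σ (O − E)² / E
  chestnut: (139 − 138.75)² / 138.75 = 0.0005
  palomino: (272 − 277.5)² / 277.5 = 0.1090
  cremello: (144 − 138.75)² / 138.75 = 0.1986
χ² = 0.0005 + 0.1090 + 0.1986 = 0.3081 ≈ 0.308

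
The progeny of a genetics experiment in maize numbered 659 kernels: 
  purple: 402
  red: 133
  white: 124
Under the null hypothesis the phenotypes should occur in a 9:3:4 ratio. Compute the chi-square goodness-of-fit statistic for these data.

Total ratio parts = 16. Expected numbers out of 659:
  purple: 659 × 9/16 = 370.6875
  red: 659 × 3/16 = 123.5625
  white: 659 × 4/16 = 164.75
χ² = Σ (O − E)² / E
  purple: (402 − 370.6875)² / 370.6875 = 2.6450
  red: (133 − 123.5625)² / 123.5625 = 0.7208
  white: (124 − 164.75)² / 164.75 = 10.0793
χ² = 2.6450 + 0.7208 + 10.0793 = 13.4451 ≈ 13.445

13.445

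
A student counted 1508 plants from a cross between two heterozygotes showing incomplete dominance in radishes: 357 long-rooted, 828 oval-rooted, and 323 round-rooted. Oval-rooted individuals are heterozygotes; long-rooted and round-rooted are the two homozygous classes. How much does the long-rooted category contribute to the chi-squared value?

1.061

With incomplete dominance, a heterozygote × heterozygote cross gives a 1:2:1 phenotypic ratio.
Expected counts for N = 1508 under a 1:2:1 ratio (total parts = 4):
  long-rooted: 1508 × 1/4 = 377
  oval-rooted: 1508 × 2/4 = 754
  round-rooted: 1508 × 1/4 = 377
Contribution of long-rooted: (357 − 377)² / 377 = 1.0610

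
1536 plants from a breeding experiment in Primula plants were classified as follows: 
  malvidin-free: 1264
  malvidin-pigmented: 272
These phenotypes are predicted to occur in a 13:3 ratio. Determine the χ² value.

1.094

Expected counts for N = 1536 under a 13:3 ratio (total parts = 16):
  malvidin-free: 1536 × 13/16 = 1248
  malvidin-pigmented: 1536 × 3/16 = 288
χ² = Σ (O − E)² / E
  malvidin-free: (1264 − 1248)² / 1248 = 0.2051
  malvidin-pigmented: (272 − 288)² / 288 = 0.8889
χ² = 0.2051 + 0.8889 = 1.094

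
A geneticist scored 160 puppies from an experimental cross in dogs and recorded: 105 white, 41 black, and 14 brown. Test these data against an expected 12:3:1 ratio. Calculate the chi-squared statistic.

7.508

Under the 12:3:1 hypothesis (Σ ratio = 16, N = 160):
  white: 160 × 12/16 = 120
  black: 160 × 3/16 = 30
  brown: 160 × 1/16 = 10
χ² = Σ (O − E)² / E
  white: (105 − 120)² / 120 = 1.8750
  black: (41 − 30)² / 30 = 4.0333
  brown: (14 − 10)² / 10 = 1.6000
χ² = 1.8750 + 4.0333 + 1.6000 = 7.5083 ≈ 7.508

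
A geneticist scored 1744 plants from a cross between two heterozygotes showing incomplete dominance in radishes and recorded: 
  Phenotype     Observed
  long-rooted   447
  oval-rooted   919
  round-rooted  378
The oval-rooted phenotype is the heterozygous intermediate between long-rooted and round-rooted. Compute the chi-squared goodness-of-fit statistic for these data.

With incomplete dominance, a heterozygote × heterozygote cross gives a 1:2:1 phenotypic ratio.
Total ratio parts = 4. Expected numbers out of 1744:
  long-rooted: 1744 × 1/4 = 436
  oval-rooted: 1744 × 2/4 = 872
  round-rooted: 1744 × 1/4 = 436
χ² = Σ (O − E)² / E
  long-rooted: (447 − 436)² / 436 = 0.2775
  oval-rooted: (919 − 872)² / 872 = 2.5333
  round-rooted: (378 − 436)² / 436 = 7.7156
χ² = 0.2775 + 2.5333 + 7.7156 = 10.5264 ≈ 10.526

10.526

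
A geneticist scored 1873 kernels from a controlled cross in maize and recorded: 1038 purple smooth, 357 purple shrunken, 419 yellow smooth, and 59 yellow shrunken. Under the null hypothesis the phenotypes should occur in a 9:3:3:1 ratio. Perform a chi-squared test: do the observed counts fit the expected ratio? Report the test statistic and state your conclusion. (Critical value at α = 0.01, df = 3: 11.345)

The 9:3:3:1 ratio has 16 parts, so with N = 1873 the expected counts are:
  purple smooth: 1873 × 9/16 = 1053.5625
  purple shrunken: 1873 × 3/16 = 351.1875
  yellow smooth: 1873 × 3/16 = 351.1875
  yellow shrunken: 1873 × 1/16 = 117.0625
χ² = Σ (O − E)² / E
  purple smooth: (1038 − 1053.5625)² / 1053.5625 = 0.2299
  purple shrunken: (357 − 351.1875)² / 351.1875 = 0.0962
  yellow smooth: (419 − 351.1875)² / 351.1875 = 13.0942
  yellow shrunken: (59 − 117.0625)² / 117.0625 = 28.7988
χ² = 0.2299 + 0.0962 + 13.0942 + 28.7988 = 42.2191 ≈ 42.219
Degrees of freedom = 4 − 1 = 3; critical value at α = 0.01 is 11.345.
Since 42.219 > 11.345, we reject the null hypothesis — the data do not fit the 9:3:3:1 ratio.

42.219; not consistent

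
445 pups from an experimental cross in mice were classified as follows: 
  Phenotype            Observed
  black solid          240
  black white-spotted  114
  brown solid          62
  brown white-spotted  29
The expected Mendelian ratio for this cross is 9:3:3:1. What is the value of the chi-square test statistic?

Under the 9:3:3:1 hypothesis (Σ ratio = 16, N = 445):
  black solid: 445 × 9/16 = 250.3125
  black white-spotted: 445 × 3/16 = 83.4375
  brown solid: 445 × 3/16 = 83.4375
  brown white-spotted: 445 × 1/16 = 27.8125
χ² = Σ (O − E)² / E
  black solid: (240 − 250.3125)² / 250.3125 = 0.4249
  black white-spotted: (114 − 83.4375)² / 83.4375 = 11.1948
  brown solid: (62 − 83.4375)² / 83.4375 = 5.5079
  brown white-spotted: (29 − 27.8125)² / 27.8125 = 0.0507
χ² = 0.4249 + 11.1948 + 5.5079 + 0.0507 = 17.1783 ≈ 17.178

17.178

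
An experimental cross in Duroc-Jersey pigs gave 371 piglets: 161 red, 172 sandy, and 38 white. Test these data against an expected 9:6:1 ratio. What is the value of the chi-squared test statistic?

28.128

Under the 9:6:1 hypothesis (Σ ratio = 16, N = 371):
  red: 371 × 9/16 = 208.6875
  sandy: 371 × 6/16 = 139.125
  white: 371 × 1/16 = 23.1875
χ² = Σ (O − E)² / E
  red: (161 − 208.6875)² / 208.6875 = 10.8971
  sandy: (172 − 139.125)² / 139.125 = 7.7683
  white: (38 − 23.1875)² / 23.1875 = 9.4624
χ² = 10.8971 + 7.7683 + 9.4624 = 28.1278 ≈ 28.128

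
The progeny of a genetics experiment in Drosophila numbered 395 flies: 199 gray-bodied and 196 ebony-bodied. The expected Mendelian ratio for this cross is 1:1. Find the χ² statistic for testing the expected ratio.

Total ratio parts = 2. Expected numbers out of 395:
  gray-bodied: 395 × 1/2 = 197.5
  ebony-bodied: 395 × 1/2 = 197.5
χ² = Σ (O − E)² / E
  gray-bodied: (199 − 197.5)² / 197.5 = 0.0114
  ebony-bodied: (196 − 197.5)² / 197.5 = 0.0114
χ² = 0.0114 + 0.0114 = 0.0228 ≈ 0.023

0.023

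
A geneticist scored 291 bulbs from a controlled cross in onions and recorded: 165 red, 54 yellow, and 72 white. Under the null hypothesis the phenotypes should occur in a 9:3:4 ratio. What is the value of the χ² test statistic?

0.024

The 9:3:4 ratio has 16 parts, so with N = 291 the expected counts are:
  red: 291 × 9/16 = 163.6875
  yellow: 291 × 3/16 = 54.5625
  white: 291 × 4/16 = 72.75
χ² = Σ (O − E)² / E
  red: (165 − 163.6875)² / 163.6875 = 0.0105
  yellow: (54 − 54.5625)² / 54.5625 = 0.0058
  white: (72 − 72.75)² / 72.75 = 0.0077
χ² = 0.0105 + 0.0058 + 0.0077 = 0.024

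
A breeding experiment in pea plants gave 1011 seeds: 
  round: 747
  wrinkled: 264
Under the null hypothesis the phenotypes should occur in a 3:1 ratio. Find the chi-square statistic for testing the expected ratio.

Total ratio parts = 4. Expected numbers out of 1011:
  round: 1011 × 3/4 = 758.25
  wrinkled: 1011 × 1/4 = 252.75
χ² = Σ (O − E)² / E
  round: (747 − 758.25)² / 758.25 = 0.1669
  wrinkled: (264 − 252.75)² / 252.75 = 0.5007
χ² = 0.1669 + 0.5007 = 0.6676 ≈ 0.668

0.668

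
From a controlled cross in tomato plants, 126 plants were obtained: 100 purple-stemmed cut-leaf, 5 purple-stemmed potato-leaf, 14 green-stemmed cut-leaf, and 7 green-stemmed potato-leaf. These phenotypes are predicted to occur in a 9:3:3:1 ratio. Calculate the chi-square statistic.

30.670

Expected counts for N = 126 under a 9:3:3:1 ratio (total parts = 16):
  purple-stemmed cut-leaf: 126 × 9/16 = 70.875
  purple-stemmed potato-leaf: 126 × 3/16 = 23.625
  green-stemmed cut-leaf: 126 × 3/16 = 23.625
  green-stemmed potato-leaf: 126 × 1/16 = 7.875
χ² = Σ (O − E)² / E
  purple-stemmed cut-leaf: (100 − 70.875)² / 70.875 = 11.9685
  purple-stemmed potato-leaf: (5 − 23.625)² / 23.625 = 14.6832
  green-stemmed cut-leaf: (14 − 23.625)² / 23.625 = 3.9213
  green-stemmed potato-leaf: (7 − 7.875)² / 7.875 = 0.0972
χ² = 11.9685 + 14.6832 + 3.9213 + 0.0972 = 30.6702 ≈ 30.670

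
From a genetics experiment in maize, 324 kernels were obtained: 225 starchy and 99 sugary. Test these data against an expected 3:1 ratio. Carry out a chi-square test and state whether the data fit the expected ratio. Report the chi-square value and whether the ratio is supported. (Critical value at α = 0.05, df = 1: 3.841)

The 3:1 ratio has 4 parts, so with N = 324 the expected counts are:
  starchy: 324 × 3/4 = 243
  sugary: 324 × 1/4 = 81
χ² = Σ (O − E)² / E
  starchy: (225 − 243)² / 243 = 1.3333
  sugary: (99 − 81)² / 81 = 4.0000
χ² = 1.3333 + 4.0000 = 5.3333 ≈ 5.333
Degrees of freedom = 2 − 1 = 1; critical value at α = 0.05 is 3.841.
Since 5.333 > 3.841, we reject the null hypothesis — the data do not fit the 3:1 ratio.

5.333; not consistent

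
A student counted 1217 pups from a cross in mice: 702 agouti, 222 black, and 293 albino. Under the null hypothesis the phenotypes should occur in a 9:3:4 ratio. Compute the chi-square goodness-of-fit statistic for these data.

1.028

Under the 9:3:4 hypothesis (Σ ratio = 16, N = 1217):
  agouti: 1217 × 9/16 = 684.5625
  black: 1217 × 3/16 = 228.1875
  albino: 1217 × 4/16 = 304.25
χ² = Σ (O − E)² / E
  agouti: (702 − 684.5625)² / 684.5625 = 0.4442
  black: (222 − 228.1875)² / 228.1875 = 0.1678
  albino: (293 − 304.25)² / 304.25 = 0.4160
χ² = 0.4442 + 0.1678 + 0.4160 = 1.028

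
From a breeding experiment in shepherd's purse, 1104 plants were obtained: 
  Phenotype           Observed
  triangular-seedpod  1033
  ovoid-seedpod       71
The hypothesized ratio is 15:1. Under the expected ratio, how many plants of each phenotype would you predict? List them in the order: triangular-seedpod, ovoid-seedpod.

1035, 69

Expected counts for N = 1104 under a 15:1 ratio (total parts = 16):
  triangular-seedpod: 1104 × 15/16 = 1035
  ovoid-seedpod: 1104 × 1/16 = 69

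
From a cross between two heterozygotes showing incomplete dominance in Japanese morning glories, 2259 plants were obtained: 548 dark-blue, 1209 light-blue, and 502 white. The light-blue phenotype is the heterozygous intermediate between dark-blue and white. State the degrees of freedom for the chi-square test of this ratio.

2

With incomplete dominance, a heterozygote × heterozygote cross gives a 1:2:1 phenotypic ratio.
A goodness-of-fit test with 3 phenotype classes has df = 3 − 1 = 2.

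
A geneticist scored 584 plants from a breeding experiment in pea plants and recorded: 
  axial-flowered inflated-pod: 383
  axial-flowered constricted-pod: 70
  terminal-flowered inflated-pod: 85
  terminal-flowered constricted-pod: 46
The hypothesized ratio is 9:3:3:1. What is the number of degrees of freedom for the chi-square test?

A goodness-of-fit test with 4 phenotype classes has df = 4 − 1 = 3.

3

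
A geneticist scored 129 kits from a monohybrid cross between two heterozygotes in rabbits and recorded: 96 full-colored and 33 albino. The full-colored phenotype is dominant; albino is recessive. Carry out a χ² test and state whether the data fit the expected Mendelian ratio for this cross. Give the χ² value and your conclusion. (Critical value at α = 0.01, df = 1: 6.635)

0.023; consistent

For a monohybrid cross between heterozygotes with complete dominance, the expected phenotypic ratio is 3:1.
The 3:1 ratio has 4 parts, so with N = 129 the expected counts are:
  full-colored: 129 × 3/4 = 96.75
  albino: 129 × 1/4 = 32.25
χ² = Σ (O − E)² / E
  full-colored: (96 − 96.75)² / 96.75 = 0.0058
  albino: (33 − 32.25)² / 32.25 = 0.0174
χ² = 0.0058 + 0.0174 = 0.0232 ≈ 0.023
Degrees of freedom = 2 − 1 = 1; critical value at α = 0.01 is 6.635.
Since 0.023 < 6.635, we fail to reject the null hypothesis — the data are consistent with the 3:1 ratio.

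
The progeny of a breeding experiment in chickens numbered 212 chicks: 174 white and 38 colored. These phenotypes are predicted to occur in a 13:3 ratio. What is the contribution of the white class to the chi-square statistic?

The 13:3 ratio has 16 parts, so with N = 212 the expected counts are:
  white: 212 × 13/16 = 172.25
  colored: 212 × 3/16 = 39.75
Contribution of white: (174 − 172.25)² / 172.25 = 0.0178

0.018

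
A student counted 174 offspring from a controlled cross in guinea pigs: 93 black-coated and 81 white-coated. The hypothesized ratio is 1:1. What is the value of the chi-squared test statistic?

0.828

Expected counts for N = 174 under a 1:1 ratio (total parts = 2):
  black-coated: 174 × 1/2 = 87
  white-coated: 174 × 1/2 = 87
χ² = Σ (O − E)² / E
  black-coated: (93 − 87)² / 87 = 0.4138
  white-coated: (81 − 87)² / 87 = 0.4138
χ² = 0.4138 + 0.4138 = 0.8276 ≈ 0.828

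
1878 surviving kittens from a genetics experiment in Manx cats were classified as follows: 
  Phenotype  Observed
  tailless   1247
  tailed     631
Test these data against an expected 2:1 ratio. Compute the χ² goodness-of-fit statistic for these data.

0.060

The 2:1 ratio has 3 parts, so with N = 1878 the expected counts are:
  tailless: 1878 × 2/3 = 1252
  tailed: 1878 × 1/3 = 626
χ² = Σ (O − E)² / E
  tailless: (1247 − 1252)² / 1252 = 0.0200
  tailed: (631 − 626)² / 626 = 0.0399
χ² = 0.0200 + 0.0399 = 0.0599 ≈ 0.060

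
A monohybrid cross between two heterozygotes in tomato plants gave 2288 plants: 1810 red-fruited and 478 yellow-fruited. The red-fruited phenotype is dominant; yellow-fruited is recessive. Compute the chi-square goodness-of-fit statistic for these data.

For a monohybrid cross between heterozygotes with complete dominance, the expected phenotypic ratio is 3:1.
Under the 3:1 hypothesis (Σ ratio = 4, N = 2288):
  red-fruited: 2288 × 3/4 = 1716
  yellow-fruited: 2288 × 1/4 = 572
χ² = Σ (O − E)² / E
  red-fruited: (1810 − 1716)² / 1716 = 5.1492
  yellow-fruited: (478 − 572)² / 572 = 15.4476
χ² = 5.1492 + 15.4476 = 20.5968 ≈ 20.597

20.597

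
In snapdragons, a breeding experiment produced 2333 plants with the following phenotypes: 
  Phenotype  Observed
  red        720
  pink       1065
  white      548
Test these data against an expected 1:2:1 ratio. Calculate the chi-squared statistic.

Expected counts for N = 2333 under a 1:2:1 ratio (total parts = 4):
  red: 2333 × 1/4 = 583.25
  pink: 2333 × 2/4 = 1166.5
  white: 2333 × 1/4 = 583.25
χ² = Σ (O − E)² / E
  red: (720 − 583.25)² / 583.25 = 32.0627
  pink: (1065 − 1166.5)² / 1166.5 = 8.8318
  white: (548 − 583.25)² / 583.25 = 2.1304
χ² = 32.0627 + 8.8318 + 2.1304 = 43.0249 ≈ 43.025

43.025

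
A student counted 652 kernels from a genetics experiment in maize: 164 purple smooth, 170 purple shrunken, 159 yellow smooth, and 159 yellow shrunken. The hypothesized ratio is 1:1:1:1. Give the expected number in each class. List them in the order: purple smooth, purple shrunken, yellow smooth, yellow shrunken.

163, 163, 163, 163

The 1:1:1:1 ratio has 4 parts, so with N = 652 the expected counts are:
  purple smooth: 652 × 1/4 = 163
  purple shrunken: 652 × 1/4 = 163
  yellow smooth: 652 × 1/4 = 163
  yellow shrunken: 652 × 1/4 = 163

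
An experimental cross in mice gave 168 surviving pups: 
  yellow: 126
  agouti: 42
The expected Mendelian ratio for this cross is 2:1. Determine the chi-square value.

5.250

Under the 2:1 hypothesis (Σ ratio = 3, N = 168):
  yellow: 168 × 2/3 = 112
  agouti: 168 × 1/3 = 56
χ² = Σ (O − E)² / E
  yellow: (126 − 112)² / 112 = 1.7500
  agouti: (42 − 56)² / 56 = 3.5000
χ² = 1.7500 + 3.5000 = 5.250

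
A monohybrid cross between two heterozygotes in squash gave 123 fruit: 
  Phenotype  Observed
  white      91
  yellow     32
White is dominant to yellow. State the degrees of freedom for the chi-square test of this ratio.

For a monohybrid cross between heterozygotes with complete dominance, the expected phenotypic ratio is 3:1.
A goodness-of-fit test with 2 phenotype classes has df = 2 − 1 = 1.

1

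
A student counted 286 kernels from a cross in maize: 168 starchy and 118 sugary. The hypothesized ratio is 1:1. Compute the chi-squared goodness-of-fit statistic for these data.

8.741

The 1:1 ratio has 2 parts, so with N = 286 the expected counts are:
  starchy: 286 × 1/2 = 143
  sugary: 286 × 1/2 = 143
χ² = Σ (O − E)² / E
  starchy: (168 − 143)² / 143 = 4.3706
  sugary: (118 − 143)² / 143 = 4.3706
χ² = 4.3706 + 4.3706 = 8.7412 ≈ 8.741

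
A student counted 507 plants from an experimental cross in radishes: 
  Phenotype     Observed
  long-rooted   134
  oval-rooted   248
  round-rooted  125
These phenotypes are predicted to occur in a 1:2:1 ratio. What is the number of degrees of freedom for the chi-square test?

2

A goodness-of-fit test with 3 phenotype classes has df = 3 − 1 = 2.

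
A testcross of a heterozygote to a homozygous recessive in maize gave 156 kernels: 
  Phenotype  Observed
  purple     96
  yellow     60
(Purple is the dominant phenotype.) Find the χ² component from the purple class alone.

4.154

A testcross of a heterozygote (Aa × aa) gives a 1:1 phenotypic ratio.
Under the 1:1 hypothesis (Σ ratio = 2, N = 156):
  purple: 156 × 1/2 = 78
  yellow: 156 × 1/2 = 78
Contribution of purple: (96 − 78)² / 78 = 4.1538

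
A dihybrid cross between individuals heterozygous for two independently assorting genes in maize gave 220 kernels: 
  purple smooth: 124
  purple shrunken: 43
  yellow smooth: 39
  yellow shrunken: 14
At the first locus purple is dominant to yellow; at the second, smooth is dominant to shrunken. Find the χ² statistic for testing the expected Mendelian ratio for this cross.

A dihybrid F₂ with independent assortment and complete dominance at both loci gives a 9:3:3:1 phenotypic ratio.
Expected counts for N = 220 under a 9:3:3:1 ratio (total parts = 16):
  purple smooth: 220 × 9/16 = 123.75
  purple shrunken: 220 × 3/16 = 41.25
  yellow smooth: 220 × 3/16 = 41.25
  yellow shrunken: 220 × 1/16 = 13.75
χ² = Σ (O − E)² / E
  purple smooth: (124 − 123.75)² / 123.75 = 0.0005
  purple shrunken: (43 − 41.25)² / 41.25 = 0.0742
  yellow smooth: (39 − 41.25)² / 41.25 = 0.1227
  yellow shrunken: (14 − 13.75)² / 13.75 = 0.0045
χ² = 0.0005 + 0.0742 + 0.1227 + 0.0045 = 0.2019 ≈ 0.202

0.202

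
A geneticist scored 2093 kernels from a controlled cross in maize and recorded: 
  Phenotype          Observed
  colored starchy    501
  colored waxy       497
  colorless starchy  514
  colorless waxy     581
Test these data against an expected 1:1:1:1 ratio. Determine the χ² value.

Under the 1:1:1:1 hypothesis (Σ ratio = 4, N = 2093):
  colored starchy: 2093 × 1/4 = 523.25
  colored waxy: 2093 × 1/4 = 523.25
  colorless starchy: 2093 × 1/4 = 523.25
  colorless waxy: 2093 × 1/4 = 523.25
χ² = Σ (O − E)² / E
  colored starchy: (501 − 523.25)² / 523.25 = 0.9461
  colored waxy: (497 − 523.25)² / 523.25 = 1.3169
  colorless starchy: (514 − 523.25)² / 523.25 = 0.1635
  colorless waxy: (581 − 523.25)² / 523.25 = 6.3737
χ² = 0.9461 + 1.3169 + 0.1635 + 6.3737 = 8.8002 ≈ 8.800

8.800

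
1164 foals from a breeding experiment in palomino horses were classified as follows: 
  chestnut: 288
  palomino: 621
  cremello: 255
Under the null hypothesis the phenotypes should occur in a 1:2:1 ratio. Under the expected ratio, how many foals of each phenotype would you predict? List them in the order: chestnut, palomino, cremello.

291, 582, 291

The 1:2:1 ratio has 4 parts, so with N = 1164 the expected counts are:
  chestnut: 1164 × 1/4 = 291
  palomino: 1164 × 2/4 = 582
  cremello: 1164 × 1/4 = 291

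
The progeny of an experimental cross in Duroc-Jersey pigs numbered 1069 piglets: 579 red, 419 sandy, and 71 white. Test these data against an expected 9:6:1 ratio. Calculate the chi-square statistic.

1.910

Expected counts for N = 1069 under a 9:6:1 ratio (total parts = 16):
  red: 1069 × 9/16 = 601.3125
  sandy: 1069 × 6/16 = 400.875
  white: 1069 × 1/16 = 66.8125
χ² = Σ (O − E)² / E
  red: (579 − 601.3125)² / 601.3125 = 0.8279
  sandy: (419 − 400.875)² / 400.875 = 0.8195
  white: (71 − 66.8125)² / 66.8125 = 0.2625
χ² = 0.8279 + 0.8195 + 0.2625 = 1.9099 ≈ 1.910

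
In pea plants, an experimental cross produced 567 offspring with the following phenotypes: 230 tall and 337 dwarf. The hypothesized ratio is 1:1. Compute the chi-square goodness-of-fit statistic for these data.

20.192

Expected counts for N = 567 under a 1:1 ratio (total parts = 2):
  tall: 567 × 1/2 = 283.5
  dwarf: 567 × 1/2 = 283.5
χ² = Σ (O − E)² / E
  tall: (230 − 283.5)² / 283.5 = 10.0961
  dwarf: (337 − 283.5)² / 283.5 = 10.0961
χ² = 10.0961 + 10.0961 = 20.1922 ≈ 20.192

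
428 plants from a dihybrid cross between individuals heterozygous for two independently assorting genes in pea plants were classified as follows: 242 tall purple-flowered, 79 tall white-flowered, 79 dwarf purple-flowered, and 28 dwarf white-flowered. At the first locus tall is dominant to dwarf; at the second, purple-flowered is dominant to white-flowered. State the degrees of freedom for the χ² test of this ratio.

A dihybrid F₂ with independent assortment and complete dominance at both loci gives a 9:3:3:1 phenotypic ratio.
A goodness-of-fit test with 4 phenotype classes has df = 4 − 1 = 3.

3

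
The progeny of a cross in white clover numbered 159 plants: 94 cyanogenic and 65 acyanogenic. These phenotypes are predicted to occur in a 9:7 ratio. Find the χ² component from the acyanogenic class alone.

Total ratio parts = 16. Expected numbers out of 159:
  cyanogenic: 159 × 9/16 = 89.4375
  acyanogenic: 159 × 7/16 = 69.5625
Contribution of acyanogenic: (65 − 69.5625)² / 69.5625 = 0.2992

0.299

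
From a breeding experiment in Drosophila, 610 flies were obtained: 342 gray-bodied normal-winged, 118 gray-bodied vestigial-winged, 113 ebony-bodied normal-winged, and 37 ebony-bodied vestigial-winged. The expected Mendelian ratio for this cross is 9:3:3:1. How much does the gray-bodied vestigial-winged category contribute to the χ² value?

0.115

Under the 9:3:3:1 hypothesis (Σ ratio = 16, N = 610):
  gray-bodied normal-winged: 610 × 9/16 = 343.125
  gray-bodied vestigial-winged: 610 × 3/16 = 114.375
  ebony-bodied normal-winged: 610 × 3/16 = 114.375
  ebony-bodied vestigial-winged: 610 × 1/16 = 38.125
Contribution of gray-bodied vestigial-winged: (118 − 114.375)² / 114.375 = 0.1149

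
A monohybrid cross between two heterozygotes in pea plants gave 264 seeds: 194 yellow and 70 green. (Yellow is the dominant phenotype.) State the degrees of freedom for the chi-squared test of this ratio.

For a monohybrid cross between heterozygotes with complete dominance, the expected phenotypic ratio is 3:1.
A goodness-of-fit test with 2 phenotype classes has df = 2 − 1 = 1.

1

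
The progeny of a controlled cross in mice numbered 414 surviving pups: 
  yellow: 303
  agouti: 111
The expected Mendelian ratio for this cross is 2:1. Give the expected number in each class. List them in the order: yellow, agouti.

Under the 2:1 hypothesis (Σ ratio = 3, N = 414):
  yellow: 414 × 2/3 = 276
  agouti: 414 × 1/3 = 138

276, 138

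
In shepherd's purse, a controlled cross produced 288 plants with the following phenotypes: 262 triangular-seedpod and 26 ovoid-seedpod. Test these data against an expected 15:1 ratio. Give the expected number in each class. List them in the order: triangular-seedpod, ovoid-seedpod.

270, 18

Under the 15:1 hypothesis (Σ ratio = 16, N = 288):
  triangular-seedpod: 288 × 15/16 = 270
  ovoid-seedpod: 288 × 1/16 = 18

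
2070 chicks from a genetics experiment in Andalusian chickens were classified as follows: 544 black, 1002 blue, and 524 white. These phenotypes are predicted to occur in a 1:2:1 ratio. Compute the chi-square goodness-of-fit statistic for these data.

2.491

Under the 1:2:1 hypothesis (Σ ratio = 4, N = 2070):
  black: 2070 × 1/4 = 517.5
  blue: 2070 × 2/4 = 1035
  white: 2070 × 1/4 = 517.5
χ² = Σ (O − E)² / E
  black: (544 − 517.5)² / 517.5 = 1.3570
  blue: (1002 − 1035)² / 1035 = 1.0522
  white: (524 − 517.5)² / 517.5 = 0.0816
χ² = 1.3570 + 1.0522 + 0.0816 = 2.4908 ≈ 2.491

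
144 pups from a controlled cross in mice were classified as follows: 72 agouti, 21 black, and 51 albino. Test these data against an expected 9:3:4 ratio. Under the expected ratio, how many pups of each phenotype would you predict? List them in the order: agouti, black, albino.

81, 27, 36

Under the 9:3:4 hypothesis (Σ ratio = 16, N = 144):
  agouti: 144 × 9/16 = 81
  black: 144 × 3/16 = 27
  albino: 144 × 4/16 = 36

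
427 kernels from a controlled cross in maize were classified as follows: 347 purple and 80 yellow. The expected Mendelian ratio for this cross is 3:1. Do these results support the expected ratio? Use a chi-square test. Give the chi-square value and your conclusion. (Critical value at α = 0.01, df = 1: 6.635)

8.938; not consistent

Expected counts for N = 427 under a 3:1 ratio (total parts = 4):
  purple: 427 × 3/4 = 320.25
  yellow: 427 × 1/4 = 106.75
χ² = Σ (O − E)² / E
  purple: (347 − 320.25)² / 320.25 = 2.2344
  yellow: (80 − 106.75)² / 106.75 = 6.7032
χ² = 2.2344 + 6.7032 = 8.9376 ≈ 8.938
Degrees of freedom = 2 − 1 = 1; critical value at α = 0.01 is 6.635.
Since 8.938 > 6.635, we reject the null hypothesis — the data do not fit the 3:1 ratio.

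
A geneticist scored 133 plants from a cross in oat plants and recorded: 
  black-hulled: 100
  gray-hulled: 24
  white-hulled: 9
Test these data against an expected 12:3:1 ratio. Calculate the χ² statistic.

Under the 12:3:1 hypothesis (Σ ratio = 16, N = 133):
  black-hulled: 133 × 12/16 = 99.75
  gray-hulled: 133 × 3/16 = 24.9375
  white-hulled: 133 × 1/16 = 8.3125
χ² = Σ (O − E)² / E
  black-hulled: (100 − 99.75)² / 99.75 = 0.0006
  gray-hulled: (24 − 24.9375)² / 24.9375 = 0.0352
  white-hulled: (9 − 8.3125)² / 8.3125 = 0.0569
χ² = 0.0006 + 0.0352 + 0.0569 = 0.0927 ≈ 0.093

0.093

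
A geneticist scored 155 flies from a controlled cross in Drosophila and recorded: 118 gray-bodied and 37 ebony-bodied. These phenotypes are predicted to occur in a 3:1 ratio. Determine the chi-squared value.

Under the 3:1 hypothesis (Σ ratio = 4, N = 155):
  gray-bodied: 155 × 3/4 = 116.25
  ebony-bodied: 155 × 1/4 = 38.75
χ² = Σ (O − E)² / E
  gray-bodied: (118 − 116.25)² / 116.25 = 0.0263
  ebony-bodied: (37 − 38.75)² / 38.75 = 0.0790
χ² = 0.0263 + 0.0790 = 0.1053 ≈ 0.105

0.105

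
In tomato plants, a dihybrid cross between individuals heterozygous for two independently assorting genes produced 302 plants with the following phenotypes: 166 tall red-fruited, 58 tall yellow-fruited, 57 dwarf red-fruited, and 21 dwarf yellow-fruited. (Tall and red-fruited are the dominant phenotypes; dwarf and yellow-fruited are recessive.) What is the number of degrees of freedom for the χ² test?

A dihybrid F₂ with independent assortment and complete dominance at both loci gives a 9:3:3:1 phenotypic ratio.
A goodness-of-fit test with 4 phenotype classes has df = 4 − 1 = 3.

3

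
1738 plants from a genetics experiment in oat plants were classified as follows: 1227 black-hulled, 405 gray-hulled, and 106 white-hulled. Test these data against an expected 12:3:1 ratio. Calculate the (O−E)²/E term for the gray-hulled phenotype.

Total ratio parts = 16. Expected numbers out of 1738:
  black-hulled: 1738 × 12/16 = 1303.5
  gray-hulled: 1738 × 3/16 = 325.875
  white-hulled: 1738 × 1/16 = 108.625
Contribution of gray-hulled: (405 − 325.875)² / 325.875 = 19.2122

19.212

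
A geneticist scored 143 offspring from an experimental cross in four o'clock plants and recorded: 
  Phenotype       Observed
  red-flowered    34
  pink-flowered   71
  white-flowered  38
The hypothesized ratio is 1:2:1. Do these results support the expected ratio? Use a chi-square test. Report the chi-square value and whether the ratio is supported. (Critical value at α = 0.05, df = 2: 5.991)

Total ratio parts = 4. Expected numbers out of 143:
  red-flowered: 143 × 1/4 = 35.75
  pink-flowered: 143 × 2/4 = 71.5
  white-flowered: 143 × 1/4 = 35.75
χ² = Σ (O − E)² / E
  red-flowered: (34 − 35.75)² / 35.75 = 0.0857
  pink-flowered: (71 − 71.5)² / 71.5 = 0.0035
  white-flowered: (38 − 35.75)² / 35.75 = 0.1416
χ² = 0.0857 + 0.0035 + 0.1416 = 0.2308 ≈ 0.231
Degrees of freedom = 3 − 1 = 2; critical value at α = 0.05 is 5.991.
Since 0.231 < 5.991, we fail to reject the null hypothesis — the data are consistent with the 1:2:1 ratio.

0.231; consistent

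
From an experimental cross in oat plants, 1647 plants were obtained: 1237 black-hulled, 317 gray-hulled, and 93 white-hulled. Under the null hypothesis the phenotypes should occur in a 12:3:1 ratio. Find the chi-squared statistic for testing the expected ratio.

Under the 12:3:1 hypothesis (Σ ratio = 16, N = 1647):
  black-hulled: 1647 × 12/16 = 1235.25
  gray-hulled: 1647 × 3/16 = 308.8125
  white-hulled: 1647 × 1/16 = 102.9375
χ² = Σ (O − E)² / E
  black-hulled: (1237 − 1235.25)² / 1235.25 = 0.0025
  gray-hulled: (317 − 308.8125)² / 308.8125 = 0.2171
  white-hulled: (93 − 102.9375)² / 102.9375 = 0.9594
χ² = 0.0025 + 0.2171 + 0.9594 = 1.179

1.179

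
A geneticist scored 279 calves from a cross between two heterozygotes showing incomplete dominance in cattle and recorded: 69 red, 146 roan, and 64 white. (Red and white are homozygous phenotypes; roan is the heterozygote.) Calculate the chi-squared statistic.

With incomplete dominance, a heterozygote × heterozygote cross gives a 1:2:1 phenotypic ratio.
Expected counts for N = 279 under a 1:2:1 ratio (total parts = 4):
  red: 279 × 1/4 = 69.75
  roan: 279 × 2/4 = 139.5
  white: 279 × 1/4 = 69.75
χ² = Σ (O − E)² / E
  red: (69 − 69.75)² / 69.75 = 0.0081
  roan: (146 − 139.5)² / 139.5 = 0.3029
  white: (64 − 69.75)² / 69.75 = 0.4740
χ² = 0.0081 + 0.3029 + 0.4740 = 0.785

0.785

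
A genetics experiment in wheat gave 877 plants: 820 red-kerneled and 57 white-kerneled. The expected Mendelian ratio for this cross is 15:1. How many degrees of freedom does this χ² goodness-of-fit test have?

1

A goodness-of-fit test with 2 phenotype classes has df = 2 − 1 = 1.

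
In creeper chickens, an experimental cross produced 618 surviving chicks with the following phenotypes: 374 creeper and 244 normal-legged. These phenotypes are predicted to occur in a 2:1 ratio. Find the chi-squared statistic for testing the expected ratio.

10.515

Expected counts for N = 618 under a 2:1 ratio (total parts = 3):
  creeper: 618 × 2/3 = 412
  normal-legged: 618 × 1/3 = 206
χ² = Σ (O − E)² / E
  creeper: (374 − 412)² / 412 = 3.5049
  normal-legged: (244 − 206)² / 206 = 7.0097
χ² = 3.5049 + 7.0097 = 10.5146 ≈ 10.515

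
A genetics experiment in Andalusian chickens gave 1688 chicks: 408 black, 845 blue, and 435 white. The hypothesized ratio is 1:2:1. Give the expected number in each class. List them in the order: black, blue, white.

422, 844, 422

Total ratio parts = 4. Expected numbers out of 1688:
  black: 1688 × 1/4 = 422
  blue: 1688 × 2/4 = 844
  white: 1688 × 1/4 = 422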